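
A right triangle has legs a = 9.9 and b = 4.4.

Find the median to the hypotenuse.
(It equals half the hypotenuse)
Hypotenuse c = √(a² + b²) = √(98.01 + 19.36) = √117.37 ≈ 10.8337
Median to hypotenuse = c/2 ≈ 10.8337/2 ≈ 5.41687

Median = 5.417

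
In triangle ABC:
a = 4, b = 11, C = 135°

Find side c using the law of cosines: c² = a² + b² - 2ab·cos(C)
c² = 4² + 11² − 2·4·11·cos(135°)
cos(135°) ≈ -0.707107
c² ≈ 16 + 121 − 88·(-0.707107) ≈ 137 + 62.2254 ≈ 199.225
c ≈ √199.225 ≈ 14.1147

c = 14.11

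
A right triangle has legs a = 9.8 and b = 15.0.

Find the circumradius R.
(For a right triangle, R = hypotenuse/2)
Hypotenuse c = √(a² + b²) = √(96.04 + 225) = √321.04 ≈ 17.9176
R = c/2 ≈ 17.9176/2 ≈ 8.95879

R = 8.959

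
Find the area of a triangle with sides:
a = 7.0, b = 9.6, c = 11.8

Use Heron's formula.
s = (7.0 + 9.6 + 11.8)/2 = 28.4/2 = 14.2
s − a = 7.2, s − b = 4.6, s − c = 2.4
s(s−a)(s−b)(s−c) = 14.2·7.2·4.6·2.4 ≈ 1128.73
Area = √1128.73 ≈ 33.5966

Area = 33.6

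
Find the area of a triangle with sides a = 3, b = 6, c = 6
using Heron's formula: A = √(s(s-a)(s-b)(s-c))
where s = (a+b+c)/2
s = (3 + 6 + 6)/2 = 15/2 = 7.5
s − a = 4.5, s − b = 1.5, s − c = 1.5
s(s−a)(s−b)(s−c) = 7.5·4.5·1.5·1.5 = 75.9375
Area = √75.9375 ≈ 8.71421

s = 7.5, Area = 8.714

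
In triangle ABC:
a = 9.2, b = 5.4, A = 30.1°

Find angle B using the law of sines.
a/sin(A) = b/sin(B)  ⇒  sin(B) = b·sin(A)/a = 5.4·sin(30.1°)/9.2
sin(30.1°) ≈ 0.501511
sin(B) ≈ 5.4·0.501511/9.2 ≈ 2.70816/9.2 ≈ 0.294365
B = arcsin(0.294365) ≈ 17.1195°
(Since b ≤ a we need B ≤ A, so the obtuse alternative 180° − 17.1195° ≈ 162.881° is rejected.)

B = 17.12°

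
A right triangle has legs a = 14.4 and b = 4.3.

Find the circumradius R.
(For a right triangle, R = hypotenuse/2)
Hypotenuse c = √(a² + b²) = √(207.36 + 18.49) = √225.85 ≈ 15.0283
R = c/2 ≈ 15.0283/2 ≈ 7.51415

R = 7.514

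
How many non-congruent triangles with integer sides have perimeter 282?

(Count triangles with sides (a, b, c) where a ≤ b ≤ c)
Let a ≤ b ≤ c with a + b + c = 282. The only binding inequality is a + b > c, i.e. 282 − c > c, so c < 282/2; and c ≥ 282/3 since c is the largest side.
So 94 ≤ c ≤ 140. For each c, b runs from ⌈(282 − c)/2⌉ up to c (then a = 282 − b − c satisfies 1 ≤ a ≤ b automatically), giving c − ⌈(282 − c)/2⌉ + 1 choices.
Summing over c: 1 + 2 + 4 + 5 + … + 68 + 70  (47 terms, c = 94, …, 140) = 1657
Check (closed form: nearest integer to p²/48 for even p, (p+3)²/48 for odd p): 282²/48 = 79524/48 ≈ 1656.75 → 1657

1657 triangles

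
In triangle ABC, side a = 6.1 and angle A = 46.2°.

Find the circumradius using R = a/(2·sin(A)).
R = a/(2·sin(A)) = 6.1/(2·sin(46.2°))
sin(46.2°) ≈ 0.72176
R ≈ 6.1/(2·0.72176) = 6.1/1.44352 ≈ 4.22578

R = 4.226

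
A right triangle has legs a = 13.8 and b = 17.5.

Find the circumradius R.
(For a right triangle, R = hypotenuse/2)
Hypotenuse c = √(a² + b²) = √(190.44 + 306.25) = √496.69 ≈ 22.2865
R = c/2 ≈ 22.2865/2 ≈ 11.1433

R = 11.14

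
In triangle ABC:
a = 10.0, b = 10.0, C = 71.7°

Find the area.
Two sides and the included angle (SAS): A = ½·a·b·sin(C) = ½·10.0·10.0·sin(71.7°)
sin(71.7°) ≈ 0.949425
A ≈ ½·100·0.949425 = 50·0.949425 ≈ 47.4713

Area = 47.47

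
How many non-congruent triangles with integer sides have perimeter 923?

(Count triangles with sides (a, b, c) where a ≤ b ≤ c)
Let a ≤ b ≤ c with a + b + c = 923. The only binding inequality is a + b > c, i.e. 923 − c > c, so c < 923/2; and c ≥ 923/3 since c is the largest side.
So 308 ≤ c ≤ 461. For each c, b runs from ⌈(923 − c)/2⌉ up to c (then a = 923 − b − c satisfies 1 ≤ a ≤ b automatically), giving c − ⌈(923 − c)/2⌉ + 1 choices.
Summing over c: 1 + 3 + 4 + 6 + … + 229 + 231  (154 terms, c = 308, …, 461) = 17864
Check (closed form: nearest integer to p²/48 for even p, (p+3)²/48 for odd p): (923+3)²/48 = 926²/48 = 857476/48 ≈ 17864.08 → 17864

17864 triangles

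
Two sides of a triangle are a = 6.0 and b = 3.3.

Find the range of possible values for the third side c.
Triangle inequality: |a − b| < c < a + b
|a − b| = |6.0 − 3.3| = 2.7
a + b = 6.0 + 3.3 = 9.3

2.7 < c < 9.3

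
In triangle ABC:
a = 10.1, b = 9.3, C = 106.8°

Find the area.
Two sides and the included angle (SAS): A = ½·a·b·sin(C) = ½·10.1·9.3·sin(106.8°)
sin(106.8°) ≈ 0.957319
A ≈ ½·93.93·0.957319 = 46.965·0.957319 ≈ 44.9605

Area = 44.96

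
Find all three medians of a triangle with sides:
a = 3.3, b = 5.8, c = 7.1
Median formula: m_a = ½√(2b² + 2c² − a²) (and cyclically). a² = 10.89, b² = 33.64, c² = 50.41.
m_a = ½√(2·33.64 + 2·50.41 − 10.89) = ½√157.21 ≈ ½·12.5383 ≈ 6.26917
m_b = ½√(2·10.89 + 2·50.41 − 33.64) = ½√88.96 ≈ ½·9.43186 ≈ 4.71593
m_c = ½√(2·10.89 + 2·33.64 − 50.41) = ½√38.65 ≈ ½·6.21691 ≈ 3.10846

m_a = 6.269, m_b = 4.716, m_c = 3.108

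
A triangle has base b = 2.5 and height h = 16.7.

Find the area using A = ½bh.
A = ½·b·h = ½·2.5·16.7 = ½·41.75 = 20.875

Area = 20.875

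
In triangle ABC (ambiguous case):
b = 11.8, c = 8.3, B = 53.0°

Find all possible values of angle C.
b/sin(B) = c/sin(C)  ⇒  sin(C) = c·sin(B)/b = 8.3·sin(53.0°)/11.8
sin(53.0°) ≈ 0.798636
sin(C) ≈ 8.3·0.798636/11.8 ≈ 6.62867/11.8 ≈ 0.561752
Candidate 1: C₁ = arcsin(0.561752) ≈ 34.1771°  →  A = 180° − 53.0° − 34.1771° ≈ 92.8229° > 0, valid
Candidate 2: C₂ = 180° − C₁ ≈ 145.823°  →  A = 180° − 53.0° − 145.823° ≈ -18.8229° ≤ 0, not a valid triangle

C = 34.18° (one solution)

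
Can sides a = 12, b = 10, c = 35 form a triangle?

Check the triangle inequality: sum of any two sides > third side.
a + b vs c: 12 + 10 = 22 ≤ 35  ✗
a + c vs b: 12 + 35 = 47 > 10  ✓
b + c vs a: 10 + 35 = 45 > 12  ✓

No: 12 + 10 = 22 is not > 35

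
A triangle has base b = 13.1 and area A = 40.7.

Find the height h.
A = ½·b·h  ⇒  h = 2A/b = 2·40.7/13.1 = 81.4/13.1 ≈ 6.21374

h = 6.214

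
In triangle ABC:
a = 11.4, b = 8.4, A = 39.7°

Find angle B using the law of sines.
a/sin(A) = b/sin(B)  ⇒  sin(B) = b·sin(A)/a = 8.4·sin(39.7°)/11.4
sin(39.7°) ≈ 0.638768
sin(B) ≈ 8.4·0.638768/11.4 ≈ 5.36565/11.4 ≈ 0.470671
B = arcsin(0.470671) ≈ 28.0779°
(Since b ≤ a we need B ≤ A, so the obtuse alternative 180° − 28.0779° ≈ 151.922° is rejected.)

B = 28.08°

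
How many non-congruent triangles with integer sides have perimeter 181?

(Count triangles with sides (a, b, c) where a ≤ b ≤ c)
Let a ≤ b ≤ c with a + b + c = 181. The only binding inequality is a + b > c, i.e. 181 − c > c, so c < 181/2; and c ≥ 181/3 since c is the largest side.
So 61 ≤ c ≤ 90. For each c, b runs from ⌈(181 − c)/2⌉ up to c (then a = 181 − b − c satisfies 1 ≤ a ≤ b automatically), giving c − ⌈(181 − c)/2⌉ + 1 choices.
Summing over c: 2 + 3 + 5 + 6 + … + 44 + 45  (30 terms, c = 61, …, 90) = 705
Check (closed form: nearest integer to p²/48 for even p, (p+3)²/48 for odd p): (181+3)²/48 = 184²/48 = 33856/48 ≈ 705.33 → 705

705 triangles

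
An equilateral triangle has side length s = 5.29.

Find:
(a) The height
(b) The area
(a) The height splits the triangle into two 30-60-90 halves: h = s·√3/2 = 5.29·1.73205/2 ≈ 9.16255/2 ≈ 4.58127
(b) Area = (√3/4)·s² = (√3/4)·5.29² = (√3/4)·27.9841 ≈ 0.433013·27.9841 ≈ 12.1175

Height = 4.581, Area = 12.12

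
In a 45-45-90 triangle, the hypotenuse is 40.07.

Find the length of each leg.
In a 45-45-90 triangle hypotenuse = leg·√2, so leg = hypotenuse/√2.
Leg = 40.07/√2 ≈ 40.07/1.41421 ≈ 28.3338

Each leg = 28.33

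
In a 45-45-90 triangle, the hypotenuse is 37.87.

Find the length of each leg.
In a 45-45-90 triangle hypotenuse = leg·√2, so leg = hypotenuse/√2.
Leg = 37.87/√2 ≈ 37.87/1.41421 ≈ 26.7781

Each leg = 26.78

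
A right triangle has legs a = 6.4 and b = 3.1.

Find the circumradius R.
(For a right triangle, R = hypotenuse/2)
Hypotenuse c = √(a² + b²) = √(40.96 + 9.61) = √50.57 ≈ 7.11126
R = c/2 ≈ 7.11126/2 ≈ 3.55563

R = 3.556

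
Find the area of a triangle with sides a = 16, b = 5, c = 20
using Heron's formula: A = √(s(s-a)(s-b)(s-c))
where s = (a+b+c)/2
s = (16 + 5 + 20)/2 = 41/2 = 20.5
s − a = 4.5, s − b = 15.5, s − c = 0.5
s(s−a)(s−b)(s−c) = 20.5·4.5·15.5·0.5 = 714.9375
Area = √714.9375 ≈ 26.7383

s = 20.5, Area = 26.74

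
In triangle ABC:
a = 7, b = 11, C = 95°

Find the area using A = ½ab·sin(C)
A = ½·a·b·sin(C) = ½·7·11·sin(95°)
sin(95°) ≈ 0.996195
A ≈ ½·77·0.996195 = 38.5·0.996195 ≈ 38.3535

Area = 38.35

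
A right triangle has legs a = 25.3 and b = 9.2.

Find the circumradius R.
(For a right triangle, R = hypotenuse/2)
Hypotenuse c = √(a² + b²) = √(640.09 + 84.64) = √724.73 ≈ 26.9208
R = c/2 ≈ 26.9208/2 ≈ 13.4604

R = 13.46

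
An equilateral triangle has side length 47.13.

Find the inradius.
r = Area/s with s the semi-perimeter.
Area = (√3/4)·47.13² = (√3/4)·2221.2369 ≈ 0.433013·2221.2369 ≈ 961.824
s = 3·47.13/2 = 70.695
r ≈ 961.824/70.695 ≈ 13.6053
(Equivalently r = side/(2√3) = 47.13/3.4641 ≈ 13.6053.)

r = 13.61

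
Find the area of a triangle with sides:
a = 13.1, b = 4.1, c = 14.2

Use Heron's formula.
s = (13.1 + 4.1 + 14.2)/2 = 31.4/2 = 15.7
s − a = 2.6, s − b = 11.6, s − c = 1.5
s(s−a)(s−b)(s−c) = 15.7·2.6·11.6·1.5 ≈ 710.268
Area = √710.268 ≈ 26.6509

Area = 26.65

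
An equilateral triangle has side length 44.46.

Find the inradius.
r = Area/s with s the semi-perimeter.
Area = (√3/4)·44.46² = (√3/4)·1976.6916 ≈ 0.433013·1976.6916 ≈ 855.933
s = 3·44.46/2 = 66.69
r ≈ 855.933/66.69 ≈ 12.8345
(Equivalently r = side/(2√3) = 44.46/3.4641 ≈ 12.8345.)

r = 12.83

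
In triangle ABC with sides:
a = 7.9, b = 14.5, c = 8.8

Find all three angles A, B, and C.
Law of cosines for each angle (a² = 62.41, b² = 210.25, c² = 77.44):
cos(A) = (b² + c² − a²)/(2bc) = (210.25 + 77.44 − 62.41)/(2·14.5·8.8) = 225.28/255.2 ≈ 0.882759  ⇒  A ≈ 28.0231°
cos(B) = (a² + c² − b²)/(2ac) = (62.41 + 77.44 − 210.25)/(2·7.9·8.8) = -70.4/139.04 ≈ -0.506329  ⇒  B ≈ 120.42°
cos(C) = (a² + b² − c²)/(2ab) = (62.41 + 210.25 − 77.44)/(2·7.9·14.5) = 195.22/229.1 ≈ 0.852117  ⇒  C ≈ 31.5573°
Check: A + B + C ≈ 180°

A = 28.02°, B = 120.4°, C = 31.56°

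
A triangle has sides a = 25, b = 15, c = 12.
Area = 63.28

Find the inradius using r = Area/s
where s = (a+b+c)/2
s = (25 + 15 + 12)/2 = 52/2 = 26
r = Area/s = 63.28/26 ≈ 2.43385

r = 2.434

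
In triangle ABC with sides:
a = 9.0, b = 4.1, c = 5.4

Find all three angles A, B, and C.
Law of cosines for each angle (a² = 81, b² = 16.81, c² = 29.16):
cos(A) = (b² + c² − a²)/(2bc) = (16.81 + 29.16 − 81)/(2·4.1·5.4) = -35.03/44.28 ≈ -0.791102  ⇒  A ≈ 142.289°
cos(B) = (a² + c² − b²)/(2ac) = (81 + 29.16 − 16.81)/(2·9.0·5.4) = 93.35/97.2 ≈ 0.960391  ⇒  B ≈ 16.18°
cos(C) = (a² + b² − c²)/(2ab) = (81 + 16.81 − 29.16)/(2·9.0·4.1) = 68.65/73.8 ≈ 0.930217  ⇒  C ≈ 21.5314°
Check: A + B + C ≈ 180°

A = 142.3°, B = 16.18°, C = 21.53°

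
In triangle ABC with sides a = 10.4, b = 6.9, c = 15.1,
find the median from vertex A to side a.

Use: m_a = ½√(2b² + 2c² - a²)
m_a = ½√(2·6.9² + 2·15.1² − 10.4²) = ½√(2·47.61 + 2·228.01 − 108.16) = ½√(95.22 + 456.02 − 108.16) = ½√443.08
√443.08 ≈ 21.0495, so m_a ≈ 10.5247

m_a = 10.52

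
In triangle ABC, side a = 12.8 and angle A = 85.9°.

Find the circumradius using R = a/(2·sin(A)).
R = a/(2·sin(A)) = 12.8/(2·sin(85.9°))
sin(85.9°) ≈ 0.997441
R ≈ 12.8/(2·0.997441) = 12.8/1.99488 ≈ 6.41642

R = 6.416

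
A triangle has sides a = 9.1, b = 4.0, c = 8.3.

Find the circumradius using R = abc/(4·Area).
First find the area with Heron's formula.
s = (9.1 + 4.0 + 8.3)/2 = 10.7
Area = √(s(s−a)(s−b)(s−c)) = √(10.7·1.6·6.7·2.4) ≈ √275.29 ≈ 16.5919
abc = 9.1·4.0·8.3 = 302.12
R = abc/(4·Area) ≈ 302.12/(4·16.5919) = 302.12/66.3674 ≈ 4.55223

R = 4.552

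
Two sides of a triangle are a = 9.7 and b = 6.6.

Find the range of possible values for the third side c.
Triangle inequality: |a − b| < c < a + b
|a − b| = |9.7 − 6.6| = 3.1
a + b = 9.7 + 6.6 = 16.3

3.1 < c < 16.3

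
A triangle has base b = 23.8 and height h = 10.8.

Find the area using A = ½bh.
A = ½·b·h = ½·23.8·10.8 = ½·257.04 = 128.52

Area = 128.52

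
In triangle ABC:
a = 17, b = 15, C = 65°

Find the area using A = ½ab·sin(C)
A = ½·a·b·sin(C) = ½·17·15·sin(65°)
sin(65°) ≈ 0.906308
A ≈ ½·255·0.906308 = 127.5·0.906308 ≈ 115.554

Area = 115.6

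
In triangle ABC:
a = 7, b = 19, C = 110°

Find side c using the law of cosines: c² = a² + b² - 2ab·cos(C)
c² = 7² + 19² − 2·7·19·cos(110°)
cos(110°) ≈ -0.34202
c² ≈ 49 + 361 − 266·(-0.34202) ≈ 410 + 90.9774 ≈ 500.977
c ≈ √500.977 ≈ 22.3825

c = 22.38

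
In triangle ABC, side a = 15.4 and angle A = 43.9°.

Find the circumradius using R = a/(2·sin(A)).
R = a/(2·sin(A)) = 15.4/(2·sin(43.9°))
sin(43.9°) ≈ 0.693402
R ≈ 15.4/(2·0.693402) = 15.4/1.3868 ≈ 11.1047

R = 11.1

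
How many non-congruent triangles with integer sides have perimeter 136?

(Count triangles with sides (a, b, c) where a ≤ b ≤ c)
Let a ≤ b ≤ c with a + b + c = 136. The only binding inequality is a + b > c, i.e. 136 − c > c, so c < 136/2; and c ≥ 136/3 since c is the largest side.
So 46 ≤ c ≤ 67. For each c, b runs from ⌈(136 − c)/2⌉ up to c (then a = 136 − b − c satisfies 1 ≤ a ≤ b automatically), giving c − ⌈(136 − c)/2⌉ + 1 choices.
Summing over c: 2 + 3 + 5 + 6 + … + 32 + 33  (22 terms, c = 46, …, 67) = 385
Check (closed form: nearest integer to p²/48 for even p, (p+3)²/48 for odd p): 136²/48 = 18496/48 ≈ 385.33 → 385

385 triangles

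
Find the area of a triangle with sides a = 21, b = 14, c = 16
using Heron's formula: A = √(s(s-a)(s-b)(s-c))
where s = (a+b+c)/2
s = (21 + 14 + 16)/2 = 51/2 = 25.5
s − a = 4.5, s − b = 11.5, s − c = 9.5
s(s−a)(s−b)(s−c) = 25.5·4.5·11.5·9.5 = 12536.4375
Area = √12536.4375 ≈ 111.966

s = 25.5, Area = 112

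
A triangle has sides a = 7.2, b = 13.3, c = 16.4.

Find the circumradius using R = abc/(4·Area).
First find the area with Heron's formula.
s = (7.2 + 13.3 + 16.4)/2 = 18.45
Area = √(s(s−a)(s−b)(s−c)) = √(18.45·11.25·5.15·2.05) ≈ √2191.34 ≈ 46.8118
abc = 7.2·13.3·16.4 = 1570.464
R = abc/(4·Area) ≈ 1570.464/(4·46.8118) = 1570.464/187.247 ≈ 8.38712

R = 8.387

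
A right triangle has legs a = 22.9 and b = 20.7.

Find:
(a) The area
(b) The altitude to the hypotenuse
(a) The legs are perpendicular, so Area = ½·a·b = ½·22.9·20.7 = ½·474.03 = 237.015
(b) Hypotenuse c = √(a² + b²) = √(524.41 + 428.49) = √952.9 ≈ 30.8691
    Area = ½·c·h_c  ⇒  h_c = 2·Area/c = 474.03/30.8691 ≈ 15.3561

Area = 237.015, h_c = 15.36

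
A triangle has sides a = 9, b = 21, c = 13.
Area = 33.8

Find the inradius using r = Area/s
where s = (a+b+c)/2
s = (9 + 21 + 13)/2 = 43/2 = 21.5
r = Area/s = 33.8/21.5 ≈ 1.57209

r = 1.572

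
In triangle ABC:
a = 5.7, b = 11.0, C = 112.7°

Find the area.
Two sides and the included angle (SAS): A = ½·a·b·sin(C) = ½·5.7·11.0·sin(112.7°)
sin(112.7°) ≈ 0.922538
A ≈ ½·62.7·0.922538 = 31.35·0.922538 ≈ 28.9216

Area = 28.92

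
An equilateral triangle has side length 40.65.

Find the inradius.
r = Area/s with s the semi-perimeter.
Area = (√3/4)·40.65² = (√3/4)·1652.4225 ≈ 0.433013·1652.4225 ≈ 715.52
s = 3·40.65/2 = 60.975
r ≈ 715.52/60.975 ≈ 11.7346
(Equivalently r = side/(2√3) = 40.65/3.4641 ≈ 11.7346.)

r = 11.73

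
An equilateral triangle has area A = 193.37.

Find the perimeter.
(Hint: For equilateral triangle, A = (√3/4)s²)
A = (√3/4)s²  ⇒  s² = 4A/√3 = 4·193.37/√3 = 773.48/1.73205 ≈ 446.569
s ≈ √446.569 ≈ 21.1322
Perimeter = 3s ≈ 3·21.1322 ≈ 63.3965

Perimeter = 63.4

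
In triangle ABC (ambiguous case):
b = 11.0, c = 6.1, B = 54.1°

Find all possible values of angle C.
b/sin(B) = c/sin(C)  ⇒  sin(C) = c·sin(B)/b = 6.1·sin(54.1°)/11.0
sin(54.1°) ≈ 0.810042
sin(C) ≈ 6.1·0.810042/11.0 ≈ 4.94125/11.0 ≈ 0.449205
Candidate 1: C₁ = arcsin(0.449205) ≈ 26.6927°  →  A = 180° − 54.1° − 26.6927° ≈ 99.2073° > 0, valid
Candidate 2: C₂ = 180° − C₁ ≈ 153.307°  →  A = 180° − 54.1° − 153.307° ≈ -27.4073° ≤ 0, not a valid triangle

C = 26.69° (one solution)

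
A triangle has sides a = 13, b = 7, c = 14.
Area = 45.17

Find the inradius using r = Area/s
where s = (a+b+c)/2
s = (13 + 7 + 14)/2 = 34/2 = 17
r = Area/s = 45.17/17 ≈ 2.65706

r = 2.657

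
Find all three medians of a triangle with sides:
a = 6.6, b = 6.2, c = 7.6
Median formula: m_a = ½√(2b² + 2c² − a²) (and cyclically). a² = 43.56, b² = 38.44, c² = 57.76.
m_a = ½√(2·38.44 + 2·57.76 − 43.56) = ½√148.84 ≈ ½·12.2 ≈ 6.1
m_b = ½√(2·43.56 + 2·57.76 − 38.44) = ½√164.2 ≈ ½·12.8141 ≈ 6.40703
m_c = ½√(2·43.56 + 2·38.44 − 57.76) = ½√106.24 ≈ ½·10.3073 ≈ 5.15364

m_a = 6.1, m_b = 6.407, m_c = 5.154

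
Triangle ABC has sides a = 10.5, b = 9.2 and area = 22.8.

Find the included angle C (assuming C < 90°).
Area = ½·a·b·sin(C)  ⇒  sin(C) = 2·Area/(a·b) = 2·22.8/(10.5·9.2) = 45.6/96.6 ≈ 0.47205
C = arcsin(0.47205) ≈ 28.1674° (taking the acute solution since C < 90°)

C = 28.17°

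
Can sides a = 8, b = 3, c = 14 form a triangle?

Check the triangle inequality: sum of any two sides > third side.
a + b vs c: 8 + 3 = 11 ≤ 14  ✗
a + c vs b: 8 + 14 = 22 > 3  ✓
b + c vs a: 3 + 14 = 17 > 8  ✓

No: 8 + 3 = 11 is not > 14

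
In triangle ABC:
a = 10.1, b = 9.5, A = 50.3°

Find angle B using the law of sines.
a/sin(A) = b/sin(B)  ⇒  sin(B) = b·sin(A)/a = 9.5·sin(50.3°)/10.1
sin(50.3°) ≈ 0.7694
sin(B) ≈ 9.5·0.7694/10.1 ≈ 7.3093/10.1 ≈ 0.723693
B = arcsin(0.723693) ≈ 46.3602°
(Since b ≤ a we need B ≤ A, so the obtuse alternative 180° − 46.3602° ≈ 133.64° is rejected.)

B = 46.36°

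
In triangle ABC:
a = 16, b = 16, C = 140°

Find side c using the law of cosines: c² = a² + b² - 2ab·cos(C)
c² = 16² + 16² − 2·16·16·cos(140°)
cos(140°) ≈ -0.766044
c² ≈ 256 + 256 − 512·(-0.766044) ≈ 512 + 392.215 ≈ 904.215
c ≈ √904.215 ≈ 30.0702

c = 30.07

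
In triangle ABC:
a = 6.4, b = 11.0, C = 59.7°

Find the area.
Two sides and the included angle (SAS): A = ½·a·b·sin(C) = ½·6.4·11.0·sin(59.7°)
sin(59.7°) ≈ 0.863396
A ≈ ½·70.4·0.863396 = 35.2·0.863396 ≈ 30.3915

Area = 30.39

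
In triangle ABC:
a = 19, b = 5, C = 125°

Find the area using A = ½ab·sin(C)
A = ½·a·b·sin(C) = ½·19·5·sin(125°)
sin(125°) ≈ 0.819152
A ≈ ½·95·0.819152 = 47.5·0.819152 ≈ 38.9097

Area = 38.91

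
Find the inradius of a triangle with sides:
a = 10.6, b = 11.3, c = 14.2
r = Area/s where s is the semi-perimeter.
s = (10.6 + 11.3 + 14.2)/2 = 36.1/2 = 18.05
Area = √(s(s−a)(s−b)(s−c)) = √(18.05·7.45·6.75·3.85) ≈ √3494.6 ≈ 59.1152
r ≈ 59.1152/18.05 ≈ 3.27508

r = 3.275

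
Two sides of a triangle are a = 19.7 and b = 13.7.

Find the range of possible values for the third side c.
Triangle inequality: |a − b| < c < a + b
|a − b| = |19.7 − 13.7| = 6
a + b = 19.7 + 13.7 = 33.4

6 < c < 33.4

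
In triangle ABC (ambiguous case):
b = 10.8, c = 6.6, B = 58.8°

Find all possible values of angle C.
b/sin(B) = c/sin(C)  ⇒  sin(C) = c·sin(B)/b = 6.6·sin(58.8°)/10.8
sin(58.8°) ≈ 0.855364
sin(C) ≈ 6.6·0.855364/10.8 ≈ 5.6454/10.8 ≈ 0.522723
Candidate 1: C₁ = arcsin(0.522723) ≈ 31.5151°  →  A = 180° − 58.8° − 31.5151° ≈ 89.6849° > 0, valid
Candidate 2: C₂ = 180° − C₁ ≈ 148.485°  →  A = 180° − 58.8° − 148.485° ≈ -27.2849° ≤ 0, not a valid triangle

C = 31.52° (one solution)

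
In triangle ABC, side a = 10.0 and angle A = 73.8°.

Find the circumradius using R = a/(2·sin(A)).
R = a/(2·sin(A)) = 10.0/(2·sin(73.8°))
sin(73.8°) ≈ 0.960294
R ≈ 10.0/(2·0.960294) = 10.0/1.92059 ≈ 5.20674

R = 5.207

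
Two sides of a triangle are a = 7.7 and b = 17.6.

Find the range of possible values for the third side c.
Triangle inequality: |a − b| < c < a + b
|a − b| = |7.7 − 17.6| = 9.9
a + b = 7.7 + 17.6 = 25.3

9.9 < c < 25.3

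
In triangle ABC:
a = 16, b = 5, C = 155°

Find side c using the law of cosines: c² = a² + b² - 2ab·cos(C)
c² = 16² + 5² − 2·16·5·cos(155°)
cos(155°) ≈ -0.906308
c² ≈ 256 + 25 − 160·(-0.906308) ≈ 281 + 145.009 ≈ 426.009
c ≈ √426.009 ≈ 20.64

c = 20.64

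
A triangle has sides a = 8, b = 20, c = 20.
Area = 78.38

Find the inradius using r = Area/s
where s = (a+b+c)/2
s = (8 + 20 + 20)/2 = 48/2 = 24
r = Area/s = 78.38/24 ≈ 3.26583

r = 3.266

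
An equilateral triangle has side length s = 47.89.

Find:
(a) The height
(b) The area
(a) The height splits the triangle into two 30-60-90 halves: h = s·√3/2 = 47.89·1.73205/2 ≈ 82.9479/2 ≈ 41.474
(b) Area = (√3/4)·s² = (√3/4)·47.89² = (√3/4)·2293.4521 ≈ 0.433013·2293.4521 ≈ 993.094

Height = 41.47, Area = 993.1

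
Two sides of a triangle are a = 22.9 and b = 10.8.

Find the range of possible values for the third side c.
Triangle inequality: |a − b| < c < a + b
|a − b| = |22.9 − 10.8| = 12.1
a + b = 22.9 + 10.8 = 33.7

12.1 < c < 33.7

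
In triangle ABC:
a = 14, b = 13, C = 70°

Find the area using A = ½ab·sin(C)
A = ½·a·b·sin(C) = ½·14·13·sin(70°)
sin(70°) ≈ 0.939693
A ≈ ½·182·0.939693 = 91·0.939693 ≈ 85.512

Area = 85.51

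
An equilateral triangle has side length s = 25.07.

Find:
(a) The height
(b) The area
(a) The height splits the triangle into two 30-60-90 halves: h = s·√3/2 = 25.07·1.73205/2 ≈ 43.4225/2 ≈ 21.7113
(b) Area = (√3/4)·s² = (√3/4)·25.07² = (√3/4)·628.5049 ≈ 0.433013·628.5049 ≈ 272.151

Height = 21.71, Area = 272.2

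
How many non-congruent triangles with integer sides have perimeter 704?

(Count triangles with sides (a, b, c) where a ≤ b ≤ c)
Let a ≤ b ≤ c with a + b + c = 704. The only binding inequality is a + b > c, i.e. 704 − c > c, so c < 704/2; and c ≥ 704/3 since c is the largest side.
So 235 ≤ c ≤ 351. For each c, b runs from ⌈(704 − c)/2⌉ up to c (then a = 704 − b − c satisfies 1 ≤ a ≤ b automatically), giving c − ⌈(704 − c)/2⌉ + 1 choices.
Summing over c: 1 + 3 + 4 + 6 + … + 174 + 175  (117 terms, c = 235, …, 351) = 10325
Check (closed form: nearest integer to p²/48 for even p, (p+3)²/48 for odd p): 704²/48 = 495616/48 ≈ 10325.33 → 10325

10325 triangles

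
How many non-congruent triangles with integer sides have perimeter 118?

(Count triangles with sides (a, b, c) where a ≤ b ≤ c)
Let a ≤ b ≤ c with a + b + c = 118. The only binding inequality is a + b > c, i.e. 118 − c > c, so c < 118/2; and c ≥ 118/3 since c is the largest side.
So 40 ≤ c ≤ 58. For each c, b runs from ⌈(118 − c)/2⌉ up to c (then a = 118 − b − c satisfies 1 ≤ a ≤ b automatically), giving c − ⌈(118 − c)/2⌉ + 1 choices.
Summing over c: 2 + 3 + 5 + 6 + … + 27 + 29  (19 terms, c = 40, …, 58) = 290
Check (closed form: nearest integer to p²/48 for even p, (p+3)²/48 for odd p): 118²/48 = 13924/48 ≈ 290.08 → 290

290 triangles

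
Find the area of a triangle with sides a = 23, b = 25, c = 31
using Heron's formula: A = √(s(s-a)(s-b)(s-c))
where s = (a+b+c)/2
s = (23 + 25 + 31)/2 = 79/2 = 39.5
s − a = 16.5, s − b = 14.5, s − c = 8.5
s(s−a)(s−b)(s−c) = 39.5·16.5·14.5·8.5 = 80328.1875
Area = √80328.1875 ≈ 283.422

s = 39.5, Area = 283.4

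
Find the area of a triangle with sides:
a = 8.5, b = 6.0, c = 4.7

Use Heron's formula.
s = (8.5 + 6.0 + 4.7)/2 = 19.2/2 = 9.6
s − a = 1.1, s − b = 3.6, s − c = 4.9
s(s−a)(s−b)(s−c) = 9.6·1.1·3.6·4.9 ≈ 186.278
Area = √186.278 ≈ 13.6484

Area = 13.65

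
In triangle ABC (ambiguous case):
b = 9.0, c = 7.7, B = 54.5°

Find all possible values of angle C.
b/sin(B) = c/sin(C)  ⇒  sin(C) = c·sin(B)/b = 7.7·sin(54.5°)/9.0
sin(54.5°) ≈ 0.814116
sin(C) ≈ 7.7·0.814116/9.0 ≈ 6.26869/9.0 ≈ 0.696521
Candidate 1: C₁ = arcsin(0.696521) ≈ 44.1485°  →  A = 180° − 54.5° − 44.1485° ≈ 81.3515° > 0, valid
Candidate 2: C₂ = 180° − C₁ ≈ 135.851°  →  A = 180° − 54.5° − 135.851° ≈ -10.3515° ≤ 0, not a valid triangle

C = 44.15° (one solution)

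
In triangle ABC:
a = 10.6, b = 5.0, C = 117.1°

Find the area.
Two sides and the included angle (SAS): A = ½·a·b·sin(C) = ½·10.6·5.0·sin(117.1°)
sin(117.1°) ≈ 0.890213
A ≈ ½·53·0.890213 = 26.5·0.890213 ≈ 23.5906

Area = 23.59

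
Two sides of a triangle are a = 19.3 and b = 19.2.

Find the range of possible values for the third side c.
Triangle inequality: |a − b| < c < a + b
|a − b| = |19.3 − 19.2| = 0.1
a + b = 19.3 + 19.2 = 38.5

0.1 < c < 38.5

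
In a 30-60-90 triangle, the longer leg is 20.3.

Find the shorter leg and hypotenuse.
In a 30-60-90 triangle the sides are in ratio 1 : √3 : 2, so short leg = long leg/√3 and hypotenuse = 2·(short leg).
Short leg = 20.3/√3 ≈ 20.3/1.73205 ≈ 11.7202
Hypotenuse = 2·11.7202 ≈ 23.4404

Short leg = 11.72, Hypotenuse = 23.44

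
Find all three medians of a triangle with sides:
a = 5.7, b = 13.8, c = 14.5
Median formula: m_a = ½√(2b² + 2c² − a²) (and cyclically). a² = 32.49, b² = 190.44, c² = 210.25.
m_a = ½√(2·190.44 + 2·210.25 − 32.49) = ½√768.89 ≈ ½·27.7289 ≈ 13.8644
m_b = ½√(2·32.49 + 2·210.25 − 190.44) = ½√295.04 ≈ ½·17.1767 ≈ 8.58836
m_c = ½√(2·32.49 + 2·190.44 − 210.25) = ½√235.61 ≈ ½·15.3496 ≈ 7.6748

m_a = 13.86, m_b = 8.588, m_c = 7.675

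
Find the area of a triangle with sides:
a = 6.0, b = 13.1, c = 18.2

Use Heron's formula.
s = (6.0 + 13.1 + 18.2)/2 = 37.3/2 = 18.65
s − a = 12.65, s − b = 5.55, s − c = 0.45
s(s−a)(s−b)(s−c) = 18.65·12.65·5.55·0.45 ≈ 589.216
Area = √589.216 ≈ 24.2738

Area = 24.27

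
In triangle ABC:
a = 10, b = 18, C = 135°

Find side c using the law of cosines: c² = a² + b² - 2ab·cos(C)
c² = 10² + 18² − 2·10·18·cos(135°)
cos(135°) ≈ -0.707107
c² ≈ 100 + 324 − 360·(-0.707107) ≈ 424 + 254.558 ≈ 678.558
c ≈ √678.558 ≈ 26.0492

c = 26.05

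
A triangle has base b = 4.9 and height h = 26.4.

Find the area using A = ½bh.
A = ½·b·h = ½·4.9·26.4 = ½·129.36 = 64.68

Area = 64.68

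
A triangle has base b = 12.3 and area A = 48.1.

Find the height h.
A = ½·b·h  ⇒  h = 2A/b = 2·48.1/12.3 = 96.2/12.3 ≈ 7.82114

h = 7.821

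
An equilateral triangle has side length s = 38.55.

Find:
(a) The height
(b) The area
(a) The height splits the triangle into two 30-60-90 halves: h = s·√3/2 = 38.55·1.73205/2 ≈ 66.7706/2 ≈ 33.3853
(b) Area = (√3/4)·s² = (√3/4)·38.55² = (√3/4)·1486.1025 ≈ 0.433013·1486.1025 ≈ 643.501

Height = 33.39, Area = 643.5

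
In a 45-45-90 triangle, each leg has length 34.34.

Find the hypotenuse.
In a 45-45-90 triangle the sides are in ratio 1 : 1 : √2, so hypotenuse = leg·√2.
Hypotenuse = 34.34·√2 ≈ 34.34·1.41421 ≈ 48.5641

Hypotenuse = 34.34√2 = 48.56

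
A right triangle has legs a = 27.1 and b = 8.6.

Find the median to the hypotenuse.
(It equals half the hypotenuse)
Hypotenuse c = √(a² + b²) = √(734.41 + 73.96) = √808.37 ≈ 28.4318
Median to hypotenuse = c/2 ≈ 28.4318/2 ≈ 14.2159

Median = 14.22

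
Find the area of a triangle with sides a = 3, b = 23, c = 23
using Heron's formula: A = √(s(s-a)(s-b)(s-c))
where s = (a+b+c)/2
s = (3 + 23 + 23)/2 = 49/2 = 24.5
s − a = 21.5, s − b = 1.5, s − c = 1.5
s(s−a)(s−b)(s−c) = 24.5·21.5·1.5·1.5 = 1185.1875
Area = √1185.1875 ≈ 34.4266

s = 24.5, Area = 34.43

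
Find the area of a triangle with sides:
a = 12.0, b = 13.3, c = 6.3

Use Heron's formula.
s = (12.0 + 13.3 + 6.3)/2 = 31.6/2 = 15.8
s − a = 3.8, s − b = 2.5, s − c = 9.5
s(s−a)(s−b)(s−c) = 15.8·3.8·2.5·9.5 ≈ 1425.95
Area = √1425.95 ≈ 37.7618

Area = 37.76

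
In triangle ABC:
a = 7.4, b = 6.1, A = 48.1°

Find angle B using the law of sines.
a/sin(A) = b/sin(B)  ⇒  sin(B) = b·sin(A)/a = 6.1·sin(48.1°)/7.4
sin(48.1°) ≈ 0.744312
sin(B) ≈ 6.1·0.744312/7.4 ≈ 4.5403/7.4 ≈ 0.613554
B = arcsin(0.613554) ≈ 37.8469°
(Since b ≤ a we need B ≤ A, so the obtuse alternative 180° − 37.8469° ≈ 142.153° is rejected.)

B = 37.85°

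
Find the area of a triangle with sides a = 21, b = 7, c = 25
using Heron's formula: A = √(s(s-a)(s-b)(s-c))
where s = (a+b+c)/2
s = (21 + 7 + 25)/2 = 53/2 = 26.5
s − a = 5.5, s − b = 19.5, s − c = 1.5
s(s−a)(s−b)(s−c) = 26.5·5.5·19.5·1.5 = 4263.1875
Area = √4263.1875 ≈ 65.2931

s = 26.5, Area = 65.29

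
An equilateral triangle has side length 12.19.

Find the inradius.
r = Area/s with s the semi-perimeter.
Area = (√3/4)·12.19² = (√3/4)·148.5961 ≈ 0.433013·148.5961 ≈ 64.344
s = 3·12.19/2 = 18.285
r ≈ 64.344/18.285 ≈ 3.51895
(Equivalently r = side/(2√3) = 12.19/3.4641 ≈ 3.51895.)

r = 3.519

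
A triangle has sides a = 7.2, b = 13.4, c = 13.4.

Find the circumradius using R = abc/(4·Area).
First find the area with Heron's formula.
s = (7.2 + 13.4 + 13.4)/2 = 17
Area = √(s(s−a)(s−b)(s−c)) = √(17·9.8·3.6·3.6) ≈ √2159.14 ≈ 46.4665
abc = 7.2·13.4·13.4 = 1292.832
R = abc/(4·Area) ≈ 1292.832/(4·46.4665) = 1292.832/185.866 ≈ 6.95572

R = 6.956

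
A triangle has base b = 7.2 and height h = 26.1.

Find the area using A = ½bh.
A = ½·b·h = ½·7.2·26.1 = ½·187.92 = 93.96

Area = 93.96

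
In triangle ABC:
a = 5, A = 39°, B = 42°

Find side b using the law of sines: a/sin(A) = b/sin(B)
a/sin(A) = b/sin(B)  ⇒  b = a·sin(B)/sin(A) = 5·sin(42°)/sin(39°)
sin(42°) ≈ 0.669131, sin(39°) ≈ 0.62932
b ≈ 5·0.669131/0.62932 ≈ 3.34565/0.62932 ≈ 5.3163

b = 5.316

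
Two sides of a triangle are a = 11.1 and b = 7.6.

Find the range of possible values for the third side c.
Triangle inequality: |a − b| < c < a + b
|a − b| = |11.1 − 7.6| = 3.5
a + b = 11.1 + 7.6 = 18.7

3.5 < c < 18.7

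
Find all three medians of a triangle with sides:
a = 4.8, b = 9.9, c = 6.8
Median formula: m_a = ½√(2b² + 2c² − a²) (and cyclically). a² = 23.04, b² = 98.01, c² = 46.24.
m_a = ½√(2·98.01 + 2·46.24 − 23.04) = ½√265.46 ≈ ½·16.2929 ≈ 8.14647
m_b = ½√(2·23.04 + 2·46.24 − 98.01) = ½√40.55 ≈ ½·6.36789 ≈ 3.18394
m_c = ½√(2·23.04 + 2·98.01 − 46.24) = ½√195.86 ≈ ½·13.995 ≈ 6.9975

m_a = 8.146, m_b = 3.184, m_c = 6.997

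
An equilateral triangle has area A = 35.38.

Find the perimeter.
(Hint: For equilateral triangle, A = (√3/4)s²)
A = (√3/4)s²  ⇒  s² = 4A/√3 = 4·35.38/√3 = 141.52/1.73205 ≈ 81.7066
s ≈ √81.7066 ≈ 9.03917
Perimeter = 3s ≈ 3·9.03917 ≈ 27.1175

Perimeter = 27.12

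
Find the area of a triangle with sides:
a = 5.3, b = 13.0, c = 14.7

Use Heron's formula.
s = (5.3 + 13.0 + 14.7)/2 = 33/2 = 16.5
s − a = 11.2, s − b = 3.5, s − c = 1.8
s(s−a)(s−b)(s−c) = 16.5·11.2·3.5·1.8 ≈ 1164.24
Area = √1164.24 ≈ 34.121

Area = 34.12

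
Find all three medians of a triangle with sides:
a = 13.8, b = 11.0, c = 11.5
Median formula: m_a = ½√(2b² + 2c² − a²) (and cyclically). a² = 190.44, b² = 121, c² = 132.25.
m_a = ½√(2·121 + 2·132.25 − 190.44) = ½√316.06 ≈ ½·17.7781 ≈ 8.88904
m_b = ½√(2·190.44 + 2·132.25 − 121) = ½√524.38 ≈ ½·22.8993 ≈ 11.4497
m_c = ½√(2·190.44 + 2·121 − 132.25) = ½√490.63 ≈ ½·22.1502 ≈ 11.0751

m_a = 8.889, m_b = 11.45, m_c = 11.08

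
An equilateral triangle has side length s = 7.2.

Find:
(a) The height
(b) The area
(a) The height splits the triangle into two 30-60-90 halves: h = s·√3/2 = 7.2·1.73205/2 ≈ 12.4708/2 ≈ 6.23538
(b) Area = (√3/4)·s² = (√3/4)·7.2² = (√3/4)·51.84 ≈ 0.433013·51.84 ≈ 22.4474

Height = 6.235, Area = 22.45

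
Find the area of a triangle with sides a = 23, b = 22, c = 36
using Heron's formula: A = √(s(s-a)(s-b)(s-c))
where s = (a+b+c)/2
s = (23 + 22 + 36)/2 = 81/2 = 40.5
s − a = 17.5, s − b = 18.5, s − c = 4.5
s(s−a)(s−b)(s−c) = 40.5·17.5·18.5·4.5 = 59003.4375
Area = √59003.4375 ≈ 242.906

s = 40.5, Area = 242.9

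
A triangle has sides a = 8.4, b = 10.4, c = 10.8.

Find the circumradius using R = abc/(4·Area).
First find the area with Heron's formula.
s = (8.4 + 10.4 + 10.8)/2 = 14.8
Area = √(s(s−a)(s−b)(s−c)) = √(14.8·6.4·4.4·4) ≈ √1667.07 ≈ 40.8298
abc = 8.4·10.4·10.8 = 943.488
R = abc/(4·Area) ≈ 943.488/(4·40.8298) = 943.488/163.319 ≈ 5.77696

R = 5.777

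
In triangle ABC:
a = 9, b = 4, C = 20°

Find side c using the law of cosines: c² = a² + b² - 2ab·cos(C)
c² = 9² + 4² − 2·9·4·cos(20°)
cos(20°) ≈ 0.939693
c² ≈ 81 + 16 − 72·(0.939693) ≈ 97 − 67.6579 ≈ 29.3421
c ≈ √29.3421 ≈ 5.41684

c = 5.417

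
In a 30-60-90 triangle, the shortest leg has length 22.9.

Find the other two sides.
In a 30-60-90 triangle the sides are in ratio 1 : √3 : 2 (short leg : long leg : hypotenuse).
Long leg = 22.9·√3 ≈ 22.9·1.73205 ≈ 39.664
Hypotenuse = 2·22.9 = 45.8

Long leg = 22.9√3 = 39.66, Hypotenuse = 45.8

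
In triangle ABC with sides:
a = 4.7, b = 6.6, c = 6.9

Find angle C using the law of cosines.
c² = a² + b² − 2ab·cos(C)  ⇒  cos(C) = (a² + b² − c²)/(2ab)
cos(C) = (4.7² + 6.6² − 6.9²)/(2·4.7·6.6) = (22.09 + 43.56 − 47.61)/62.04 = 18.04/62.04 ≈ 0.29078
C = arccos(0.29078) ≈ 73.0953°

C = 73.1°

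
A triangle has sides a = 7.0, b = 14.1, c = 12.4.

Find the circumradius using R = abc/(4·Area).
First find the area with Heron's formula.
s = (7.0 + 14.1 + 12.4)/2 = 16.75
Area = √(s(s−a)(s−b)(s−c)) = √(16.75·9.75·2.65·4.35) ≈ √1882.58 ≈ 43.3888
abc = 7.0·14.1·12.4 = 1223.88
R = abc/(4·Area) ≈ 1223.88/(4·43.3888) = 1223.88/173.555 ≈ 7.05183

R = 7.052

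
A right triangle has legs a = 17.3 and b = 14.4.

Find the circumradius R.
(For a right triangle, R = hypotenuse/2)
Hypotenuse c = √(a² + b²) = √(299.29 + 207.36) = √506.65 ≈ 22.5089
R = c/2 ≈ 22.5089/2 ≈ 11.2544

R = 11.25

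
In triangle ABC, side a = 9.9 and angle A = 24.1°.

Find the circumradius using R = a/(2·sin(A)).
R = a/(2·sin(A)) = 9.9/(2·sin(24.1°))
sin(24.1°) ≈ 0.40833
R ≈ 9.9/(2·0.40833) = 9.9/0.816661 ≈ 12.1225

R = 12.12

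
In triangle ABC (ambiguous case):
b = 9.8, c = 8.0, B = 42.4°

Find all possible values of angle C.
b/sin(B) = c/sin(C)  ⇒  sin(C) = c·sin(B)/b = 8.0·sin(42.4°)/9.8
sin(42.4°) ≈ 0.674302
sin(C) ≈ 8.0·0.674302/9.8 ≈ 5.39442/9.8 ≈ 0.550451
Candidate 1: C₁ = arcsin(0.550451) ≈ 33.398°  →  A = 180° − 42.4° − 33.398° ≈ 104.202° > 0, valid
Candidate 2: C₂ = 180° − C₁ ≈ 146.602°  →  A = 180° − 42.4° − 146.602° ≈ -9.002° ≤ 0, not a valid triangle

C = 33.4° (one solution)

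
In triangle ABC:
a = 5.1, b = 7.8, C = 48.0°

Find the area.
Two sides and the included angle (SAS): A = ½·a·b·sin(C) = ½·5.1·7.8·sin(48.0°)
sin(48.0°) ≈ 0.743145
A ≈ ½·39.78·0.743145 = 19.89·0.743145 ≈ 14.7812

Area = 14.78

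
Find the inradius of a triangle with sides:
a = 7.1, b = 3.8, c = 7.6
r = Area/s where s is the semi-perimeter.
s = (7.1 + 3.8 + 7.6)/2 = 18.5/2 = 9.25
Area = √(s(s−a)(s−b)(s−c)) = √(9.25·2.15·5.45·1.65) ≈ √178.838 ≈ 13.373
r ≈ 13.373/9.25 ≈ 1.44573

r = 1.446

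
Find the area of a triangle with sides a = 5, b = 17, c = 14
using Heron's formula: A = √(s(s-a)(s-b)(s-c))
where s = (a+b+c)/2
s = (5 + 17 + 14)/2 = 36/2 = 18
s − a = 13, s − b = 1, s − c = 4
s(s−a)(s−b)(s−c) = 18·13·1·4 = 936
Area = √936 ≈ 30.5941

s = 18.0, Area = 30.59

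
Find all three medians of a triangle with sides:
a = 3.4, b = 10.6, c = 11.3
Median formula: m_a = ½√(2b² + 2c² − a²) (and cyclically). a² = 11.56, b² = 112.36, c² = 127.69.
m_a = ½√(2·112.36 + 2·127.69 − 11.56) = ½√468.54 ≈ ½·21.6458 ≈ 10.8229
m_b = ½√(2·11.56 + 2·127.69 − 112.36) = ½√166.14 ≈ ½·12.8895 ≈ 6.44477
m_c = ½√(2·11.56 + 2·112.36 − 127.69) = ½√120.15 ≈ ½·10.9613 ≈ 5.48065

m_a = 10.82, m_b = 6.445, m_c = 5.481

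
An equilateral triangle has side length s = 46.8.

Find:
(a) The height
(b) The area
(a) The height splits the triangle into two 30-60-90 halves: h = s·√3/2 = 46.8·1.73205/2 ≈ 81.06/2 ≈ 40.53
(b) Area = (√3/4)·s² = (√3/4)·46.8² = (√3/4)·2190.24 ≈ 0.433013·2190.24 ≈ 948.402

Height = 40.53, Area = 948.4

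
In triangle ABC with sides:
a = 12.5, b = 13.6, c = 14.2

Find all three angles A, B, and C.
Law of cosines for each angle (a² = 156.25, b² = 184.96, c² = 201.64):
cos(A) = (b² + c² − a²)/(2bc) = (184.96 + 201.64 − 156.25)/(2·13.6·14.2) = 230.35/386.24 ≈ 0.596391  ⇒  A ≈ 53.3882°
cos(B) = (a² + c² − b²)/(2ac) = (156.25 + 201.64 − 184.96)/(2·12.5·14.2) = 172.93/355 ≈ 0.487127  ⇒  B ≈ 60.8481°
cos(C) = (a² + b² − c²)/(2ab) = (156.25 + 184.96 − 201.64)/(2·12.5·13.6) = 139.57/340 ≈ 0.4105  ⇒  C ≈ 65.7638°
Check: A + B + C ≈ 180°

A = 53.39°, B = 60.85°, C = 65.76°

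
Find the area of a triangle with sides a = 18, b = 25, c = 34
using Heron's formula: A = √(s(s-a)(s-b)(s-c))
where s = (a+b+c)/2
s = (18 + 25 + 34)/2 = 77/2 = 38.5
s − a = 20.5, s − b = 13.5, s − c = 4.5
s(s−a)(s−b)(s−c) = 38.5·20.5·13.5·4.5 = 47946.9375
Area = √47946.9375 ≈ 218.968

s = 38.5, Area = 219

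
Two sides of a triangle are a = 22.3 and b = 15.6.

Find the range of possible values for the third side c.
Triangle inequality: |a − b| < c < a + b
|a − b| = |22.3 − 15.6| = 6.7
a + b = 22.3 + 15.6 = 37.9

6.7 < c < 37.9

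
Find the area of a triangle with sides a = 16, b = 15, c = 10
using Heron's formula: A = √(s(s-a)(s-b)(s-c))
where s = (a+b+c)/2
s = (16 + 15 + 10)/2 = 41/2 = 20.5
s − a = 4.5, s − b = 5.5, s − c = 10.5
s(s−a)(s−b)(s−c) = 20.5·4.5·5.5·10.5 = 5327.4375
Area = √5327.4375 ≈ 72.9893

s = 20.5, Area = 72.99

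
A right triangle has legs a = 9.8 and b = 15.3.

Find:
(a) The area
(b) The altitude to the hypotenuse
(a) The legs are perpendicular, so Area = ½·a·b = ½·9.8·15.3 = ½·149.94 = 74.97
(b) Hypotenuse c = √(a² + b²) = √(96.04 + 234.09) = √330.13 ≈ 18.1695
    Area = ½·c·h_c  ⇒  h_c = 2·Area/c = 149.94/18.1695 ≈ 8.2523

Area = 74.97, h_c = 8.252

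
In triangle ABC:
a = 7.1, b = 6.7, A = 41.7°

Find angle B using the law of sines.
a/sin(A) = b/sin(B)  ⇒  sin(B) = b·sin(A)/a = 6.7·sin(41.7°)/7.1
sin(41.7°) ≈ 0.66523
sin(B) ≈ 6.7·0.66523/7.1 ≈ 4.45704/7.1 ≈ 0.627753
B = arcsin(0.627753) ≈ 38.8845°
(Since b ≤ a we need B ≤ A, so the obtuse alternative 180° − 38.8845° ≈ 141.115° is rejected.)

B = 38.88°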